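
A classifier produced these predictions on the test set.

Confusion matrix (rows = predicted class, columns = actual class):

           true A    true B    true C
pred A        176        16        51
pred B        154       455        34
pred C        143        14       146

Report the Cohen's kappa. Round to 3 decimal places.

Observed agreement pₒ = trace/N = 777/1189 = 0.6535
Expected agreement pₑ = Σ (rowᵢ·colᵢ)/N² = (473·243 + 485·643 + 231·303)/1189² = 0.3514
κ = (pₒ − pₑ)/(1 − pₑ) = (0.6535 − 0.3514)/(1 − 0.3514) = 0.466

0.466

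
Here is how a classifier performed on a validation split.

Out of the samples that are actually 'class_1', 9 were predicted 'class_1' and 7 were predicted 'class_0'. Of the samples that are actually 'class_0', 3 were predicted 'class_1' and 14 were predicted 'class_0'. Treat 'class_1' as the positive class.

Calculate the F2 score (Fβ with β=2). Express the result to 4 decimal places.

Fβ = (1+β²)·TP / ((1+β²)·TP + β²·FN + FP), with β²=4
= 5·9 / (5·9 + 4·7 + 3) = 0.5921

0.5921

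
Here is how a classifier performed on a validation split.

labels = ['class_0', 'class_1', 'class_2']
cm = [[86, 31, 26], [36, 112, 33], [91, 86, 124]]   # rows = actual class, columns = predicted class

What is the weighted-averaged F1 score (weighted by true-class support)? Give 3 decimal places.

0.516

Per-class F1 score (2·TP/(2·TP+FP+FN)):
  class_0: TP=86, FP=36+91=127, FN=31+26=57 → 172/356 = 0.4831
  class_1: TP=112, FP=31+86=117, FN=36+33=69 → 224/410 = 0.5463
  class_2: TP=124, FP=26+33=59, FN=91+86=177 → 248/484 = 0.5124
Weighted-F1 score = Σ (supportᵢ/N)·F1 scoreᵢ with N=625: (143/625)·0.4831 + (181/625)·0.5463 + (301/625)·0.5124 = 0.516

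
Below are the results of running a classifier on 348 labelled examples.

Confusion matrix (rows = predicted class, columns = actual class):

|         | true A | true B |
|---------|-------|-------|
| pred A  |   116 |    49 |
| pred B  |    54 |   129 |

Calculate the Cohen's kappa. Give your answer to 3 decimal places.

0.407

Observed agreement pₒ = trace/N = 245/348 = 0.7040
Expected agreement pₑ = Σ (rowᵢ·colᵢ)/N² = (170·165 + 178·183)/348² = 0.5006
κ = (pₒ − pₑ)/(1 − pₑ) = (0.7040 − 0.5006)/(1 − 0.5006) = 0.407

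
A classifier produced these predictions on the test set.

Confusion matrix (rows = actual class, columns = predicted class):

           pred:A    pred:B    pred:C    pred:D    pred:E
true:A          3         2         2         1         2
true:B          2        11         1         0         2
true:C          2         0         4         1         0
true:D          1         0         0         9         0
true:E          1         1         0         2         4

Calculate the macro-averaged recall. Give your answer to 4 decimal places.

0.5918

Per-class recall (TP/(TP+FN)):
  A: TP=3, FN=2+2+1+2=7 → 3/10 = 0.30000
  B: TP=11, FN=2+1+0+2=5 → 11/16 = 0.68750
  C: TP=4, FN=2+0+1+0=3 → 4/7 = 0.57143
  D: TP=9, FN=1+0+0+0=1 → 9/10 = 0.90000
  E: TP=4, FN=1+1+0+2=4 → 4/8 = 0.50000
Macro-recall = mean = (0.30000 + 0.68750 + 0.57143 + 0.90000 + 0.50000) / 5 = 0.5918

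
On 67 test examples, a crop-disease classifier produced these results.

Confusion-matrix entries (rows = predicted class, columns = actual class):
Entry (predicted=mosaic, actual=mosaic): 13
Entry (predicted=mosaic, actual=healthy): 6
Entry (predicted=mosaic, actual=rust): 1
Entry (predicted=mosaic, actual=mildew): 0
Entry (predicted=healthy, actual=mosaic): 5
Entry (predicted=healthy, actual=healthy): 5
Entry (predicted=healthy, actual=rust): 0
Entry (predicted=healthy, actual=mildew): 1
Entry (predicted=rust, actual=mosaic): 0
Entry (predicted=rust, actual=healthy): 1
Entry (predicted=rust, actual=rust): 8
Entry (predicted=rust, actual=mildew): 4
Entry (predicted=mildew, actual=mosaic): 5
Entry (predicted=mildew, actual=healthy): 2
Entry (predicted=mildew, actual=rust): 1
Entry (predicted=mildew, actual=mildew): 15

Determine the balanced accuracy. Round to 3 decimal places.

Balanced accuracy = mean of per-class recall.
  mosaic: recall = 13/23 = 0.5652
  healthy: recall = 5/14 = 0.3571
  rust: recall = 8/10 = 0.8000
  mildew: recall = 15/20 = 0.7500
Mean = (0.5652 + 0.3571 + 0.8000 + 0.7500) / 4 = 0.618

0.618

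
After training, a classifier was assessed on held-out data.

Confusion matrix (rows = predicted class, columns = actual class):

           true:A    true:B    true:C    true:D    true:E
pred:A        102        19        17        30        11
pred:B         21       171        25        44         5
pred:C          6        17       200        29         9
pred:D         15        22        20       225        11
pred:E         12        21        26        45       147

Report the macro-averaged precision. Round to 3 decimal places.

0.667

Per-class precision (TP/(TP+FP)):
  A: TP=102, FP=19+17+30+11=77 → 102/179 = 0.5698
  B: TP=171, FP=21+25+44+5=95 → 171/266 = 0.6429
  C: TP=200, FP=6+17+29+9=61 → 200/261 = 0.7663
  D: TP=225, FP=15+22+20+11=68 → 225/293 = 0.7679
  E: TP=147, FP=12+21+26+45=104 → 147/251 = 0.5857
Macro-precision = mean = (0.5698 + 0.6429 + 0.7663 + 0.7679 + 0.5857) / 5 = 0.667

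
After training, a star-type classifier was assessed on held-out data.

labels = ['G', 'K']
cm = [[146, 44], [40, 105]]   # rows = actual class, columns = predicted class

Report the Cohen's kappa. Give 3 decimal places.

0.491

Observed agreement pₒ = trace/N = 251/335 = 0.7493
Expected agreement pₑ = Σ (rowᵢ·colᵢ)/N² = (190·186 + 145·149)/335² = 0.5074
κ = (pₒ − pₑ)/(1 − pₑ) = (0.7493 − 0.5074)/(1 − 0.5074) = 0.491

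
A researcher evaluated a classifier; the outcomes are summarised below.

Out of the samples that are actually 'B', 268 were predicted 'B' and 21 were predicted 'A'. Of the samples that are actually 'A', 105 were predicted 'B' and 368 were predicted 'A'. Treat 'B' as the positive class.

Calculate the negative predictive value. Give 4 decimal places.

NPV = TN/(TN+FN) = 368/(368+21) = 0.9460

0.9460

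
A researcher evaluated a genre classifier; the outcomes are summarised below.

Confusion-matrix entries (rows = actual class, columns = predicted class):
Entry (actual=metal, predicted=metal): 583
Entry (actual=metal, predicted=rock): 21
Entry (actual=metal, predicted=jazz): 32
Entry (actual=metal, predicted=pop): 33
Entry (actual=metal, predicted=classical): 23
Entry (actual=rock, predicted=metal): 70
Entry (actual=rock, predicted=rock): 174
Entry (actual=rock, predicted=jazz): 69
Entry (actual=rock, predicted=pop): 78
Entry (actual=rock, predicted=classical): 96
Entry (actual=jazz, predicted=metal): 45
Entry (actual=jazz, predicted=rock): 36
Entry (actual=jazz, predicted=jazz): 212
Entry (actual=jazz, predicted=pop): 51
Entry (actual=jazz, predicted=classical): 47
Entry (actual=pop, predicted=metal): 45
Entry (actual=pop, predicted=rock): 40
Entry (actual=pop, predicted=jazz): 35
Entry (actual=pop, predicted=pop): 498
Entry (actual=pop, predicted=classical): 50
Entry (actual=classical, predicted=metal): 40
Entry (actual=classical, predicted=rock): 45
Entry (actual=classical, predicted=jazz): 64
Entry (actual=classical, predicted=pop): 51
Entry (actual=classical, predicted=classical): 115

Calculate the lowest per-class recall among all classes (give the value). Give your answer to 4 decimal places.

0.3573

Per-class recall (TP/(TP+FN)):
  metal: TP=583, FN=21+32+33+23=109 → 583/692 = 0.84249
  rock: TP=174, FN=70+69+78+96=313 → 174/487 = 0.35729
  jazz: TP=212, FN=45+36+51+47=179 → 212/391 = 0.54220
  pop: TP=498, FN=45+40+35+50=170 → 498/668 = 0.74551
  classical: TP=115, FN=40+45+64+51=200 → 115/315 = 0.36508
Lowest is class 'rock' with recall = 0.3573.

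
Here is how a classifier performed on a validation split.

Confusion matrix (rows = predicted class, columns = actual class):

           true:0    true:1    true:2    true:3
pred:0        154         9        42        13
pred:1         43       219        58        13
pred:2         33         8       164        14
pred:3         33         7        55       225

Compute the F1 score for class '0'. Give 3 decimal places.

One-vs-rest for '0': TP = diagonal; FP = other classes predicted '0'; FN = '0' predicted as other.
F1 score = 2·TP/(2·TP+FP+FN).
0: TP=154, FP=9+42+13=64, FN=43+33+33=109 → 308/481 = 0.6403

0.640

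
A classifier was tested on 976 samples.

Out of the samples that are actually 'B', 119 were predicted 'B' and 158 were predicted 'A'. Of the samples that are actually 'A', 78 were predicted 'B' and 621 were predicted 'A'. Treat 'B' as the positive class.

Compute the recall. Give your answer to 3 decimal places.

Recall = TP/(TP+FN) = 119/(119+158) = 119/277 = 0.430

0.430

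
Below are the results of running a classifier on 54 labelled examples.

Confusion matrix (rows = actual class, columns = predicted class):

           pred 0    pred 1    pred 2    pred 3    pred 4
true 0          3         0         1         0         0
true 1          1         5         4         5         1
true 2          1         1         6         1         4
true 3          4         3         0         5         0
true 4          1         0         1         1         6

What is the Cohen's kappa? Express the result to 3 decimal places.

0.329

Observed agreement pₒ = trace/N = 25/54 = 0.4630
Expected agreement pₑ = Σ (rowᵢ·colᵢ)/N² = (4·10 + 16·9 + 13·12 + 12·12 + 9·11)/54² = 0.1999
κ = (pₒ − pₑ)/(1 − pₑ) = (0.4630 − 0.1999)/(1 − 0.1999) = 0.329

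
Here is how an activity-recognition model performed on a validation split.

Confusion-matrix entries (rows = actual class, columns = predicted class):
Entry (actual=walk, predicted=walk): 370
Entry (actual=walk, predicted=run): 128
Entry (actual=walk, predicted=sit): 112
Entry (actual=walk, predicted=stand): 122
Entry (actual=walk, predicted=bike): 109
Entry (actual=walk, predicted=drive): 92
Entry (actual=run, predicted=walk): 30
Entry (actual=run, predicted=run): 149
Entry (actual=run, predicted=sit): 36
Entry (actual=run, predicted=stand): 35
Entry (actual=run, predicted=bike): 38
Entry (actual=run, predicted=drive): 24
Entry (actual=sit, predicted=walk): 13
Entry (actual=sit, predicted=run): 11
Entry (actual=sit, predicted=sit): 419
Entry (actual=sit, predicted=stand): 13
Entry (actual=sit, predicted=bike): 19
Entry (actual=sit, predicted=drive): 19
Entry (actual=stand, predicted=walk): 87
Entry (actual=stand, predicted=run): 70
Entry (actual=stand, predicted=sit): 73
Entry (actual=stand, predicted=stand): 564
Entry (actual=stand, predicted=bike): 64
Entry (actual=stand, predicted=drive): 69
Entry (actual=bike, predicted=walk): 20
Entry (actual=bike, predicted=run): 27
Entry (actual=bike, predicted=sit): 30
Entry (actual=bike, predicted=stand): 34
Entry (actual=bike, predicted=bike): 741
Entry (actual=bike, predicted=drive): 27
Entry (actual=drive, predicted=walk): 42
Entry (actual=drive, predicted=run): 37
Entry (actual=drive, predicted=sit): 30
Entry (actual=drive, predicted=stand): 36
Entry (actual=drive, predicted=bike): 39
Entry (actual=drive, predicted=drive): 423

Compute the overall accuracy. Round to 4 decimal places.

0.6421

Accuracy = trace / total = (370+149+419+564+741+423=2666) / 4152 = 2666/4152 = 0.6421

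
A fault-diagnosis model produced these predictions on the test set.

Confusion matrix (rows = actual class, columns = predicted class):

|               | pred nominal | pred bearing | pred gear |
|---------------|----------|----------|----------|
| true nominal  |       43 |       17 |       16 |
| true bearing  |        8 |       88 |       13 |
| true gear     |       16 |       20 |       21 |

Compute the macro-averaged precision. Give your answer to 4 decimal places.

0.5886

Per-class precision (TP/(TP+FP)):
  nominal: TP=43, FP=8+16=24 → 43/67 = 0.64179
  bearing: TP=88, FP=17+20=37 → 88/125 = 0.70400
  gear: TP=21, FP=16+13=29 → 21/50 = 0.42000
Macro-precision = mean = (0.64179 + 0.70400 + 0.42000) / 3 = 0.5886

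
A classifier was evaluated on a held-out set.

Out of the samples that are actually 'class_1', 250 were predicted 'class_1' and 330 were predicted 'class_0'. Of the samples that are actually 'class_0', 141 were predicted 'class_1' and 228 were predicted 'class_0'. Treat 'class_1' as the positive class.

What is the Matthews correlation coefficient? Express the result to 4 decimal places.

0.0485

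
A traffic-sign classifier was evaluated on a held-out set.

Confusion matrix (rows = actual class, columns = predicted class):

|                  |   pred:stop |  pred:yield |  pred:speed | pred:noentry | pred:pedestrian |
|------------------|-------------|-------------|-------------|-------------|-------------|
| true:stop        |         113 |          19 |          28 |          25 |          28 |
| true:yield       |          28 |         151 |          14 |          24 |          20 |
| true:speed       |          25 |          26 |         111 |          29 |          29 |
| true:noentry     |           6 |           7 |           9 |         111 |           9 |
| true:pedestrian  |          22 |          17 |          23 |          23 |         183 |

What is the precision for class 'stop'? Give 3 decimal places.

One-vs-rest for 'stop': TP = diagonal; FP = other classes predicted 'stop'; FN = 'stop' predicted as other.
precision = TP/(TP+FP).
stop: TP=113, FP=28+25+6+22=81 → 113/194 = 0.5825

0.582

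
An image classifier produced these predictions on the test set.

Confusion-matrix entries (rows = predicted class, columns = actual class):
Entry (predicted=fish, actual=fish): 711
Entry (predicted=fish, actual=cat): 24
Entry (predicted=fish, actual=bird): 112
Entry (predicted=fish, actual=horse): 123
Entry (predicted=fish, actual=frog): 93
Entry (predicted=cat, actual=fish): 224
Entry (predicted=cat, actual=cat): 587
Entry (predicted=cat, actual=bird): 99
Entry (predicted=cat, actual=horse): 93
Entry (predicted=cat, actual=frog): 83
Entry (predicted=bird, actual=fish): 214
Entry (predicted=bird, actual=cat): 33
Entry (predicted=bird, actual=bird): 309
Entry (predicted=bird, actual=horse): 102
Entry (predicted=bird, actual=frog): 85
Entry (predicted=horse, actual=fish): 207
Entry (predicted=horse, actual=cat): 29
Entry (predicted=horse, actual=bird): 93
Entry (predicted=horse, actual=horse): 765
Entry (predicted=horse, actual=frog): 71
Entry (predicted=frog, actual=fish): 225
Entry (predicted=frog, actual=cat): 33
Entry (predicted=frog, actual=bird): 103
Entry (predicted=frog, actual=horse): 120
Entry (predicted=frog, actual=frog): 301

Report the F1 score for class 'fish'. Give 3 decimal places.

0.538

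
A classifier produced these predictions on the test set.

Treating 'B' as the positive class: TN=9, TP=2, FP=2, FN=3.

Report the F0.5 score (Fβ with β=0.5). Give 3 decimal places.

0.476

Fβ = (1+β²)·TP / ((1+β²)·TP + β²·FN + FP), with β²=1/4
= 1.25·2 / (1.25·2 + 0.25·3 + 2) = 0.476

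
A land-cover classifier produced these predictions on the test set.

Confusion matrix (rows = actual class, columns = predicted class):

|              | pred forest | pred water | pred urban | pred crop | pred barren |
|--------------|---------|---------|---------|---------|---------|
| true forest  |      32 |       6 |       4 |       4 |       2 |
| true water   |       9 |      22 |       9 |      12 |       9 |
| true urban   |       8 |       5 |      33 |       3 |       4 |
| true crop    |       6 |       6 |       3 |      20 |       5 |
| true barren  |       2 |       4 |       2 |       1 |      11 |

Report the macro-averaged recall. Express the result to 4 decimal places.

0.5400

Per-class recall (TP/(TP+FN)):
  forest: TP=32, FN=6+4+4+2=16 → 32/48 = 0.66667
  water: TP=22, FN=9+9+12+9=39 → 22/61 = 0.36066
  urban: TP=33, FN=8+5+3+4=20 → 33/53 = 0.62264
  crop: TP=20, FN=6+6+3+5=20 → 20/40 = 0.50000
  barren: TP=11, FN=2+4+2+1=9 → 11/20 = 0.55000
Macro-recall = mean = (0.66667 + 0.36066 + 0.62264 + 0.50000 + 0.55000) / 5 = 0.5400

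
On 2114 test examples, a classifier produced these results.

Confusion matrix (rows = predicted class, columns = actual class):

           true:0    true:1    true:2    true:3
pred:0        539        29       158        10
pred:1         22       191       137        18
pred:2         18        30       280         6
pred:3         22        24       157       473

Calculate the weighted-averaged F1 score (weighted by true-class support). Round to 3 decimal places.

Per-class F1 score (2·TP/(2·TP+FP+FN)):
  0: TP=539, FP=29+158+10=197, FN=22+18+22=62 → 1078/1337 = 0.8063
  1: TP=191, FP=22+137+18=177, FN=29+30+24=83 → 382/642 = 0.5950
  2: TP=280, FP=18+30+6=54, FN=158+137+157=452 → 560/1066 = 0.5253
  3: TP=473, FP=22+24+157=203, FN=10+18+6=34 → 946/1183 = 0.7997
Weighted-F1 score = Σ (supportᵢ/N)·F1 scoreᵢ with N=2114: (601/2114)·0.8063 + (274/2114)·0.5950 + (732/2114)·0.5253 + (507/2114)·0.7997 = 0.680

0.680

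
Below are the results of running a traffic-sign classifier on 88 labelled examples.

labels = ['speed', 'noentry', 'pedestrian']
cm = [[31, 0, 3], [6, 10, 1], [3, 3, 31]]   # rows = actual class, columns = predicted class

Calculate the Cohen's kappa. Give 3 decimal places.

0.711

Observed agreement pₒ = trace/N = 72/88 = 0.8182
Expected agreement pₑ = Σ (rowᵢ·colᵢ)/N² = (34·40 + 17·13 + 37·35)/88² = 0.3714
κ = (pₒ − pₑ)/(1 − pₑ) = (0.8182 − 0.3714)/(1 − 0.3714) = 0.711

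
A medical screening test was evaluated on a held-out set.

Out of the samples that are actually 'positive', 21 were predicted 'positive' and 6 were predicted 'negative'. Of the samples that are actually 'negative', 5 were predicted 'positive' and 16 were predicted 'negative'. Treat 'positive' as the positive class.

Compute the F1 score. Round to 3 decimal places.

0.792

Precision = TP/(TP+FP) = 21/26 = 0.8077
Recall = TP/(TP+FN) = 21/27 = 0.7778
F1 = 2·TP/(2·TP+FP+FN) = 42/53 = 0.792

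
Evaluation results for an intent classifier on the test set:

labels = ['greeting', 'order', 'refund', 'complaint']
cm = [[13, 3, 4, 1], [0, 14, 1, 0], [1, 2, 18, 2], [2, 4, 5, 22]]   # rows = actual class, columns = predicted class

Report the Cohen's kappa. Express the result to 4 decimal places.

0.6357

Observed agreement pₒ = trace/N = 67/92 = 0.72826
Expected agreement pₑ = Σ (rowᵢ·colᵢ)/N² = (21·16 + 15·23 + 23·28 + 33·25)/92² = 0.25402
κ = (pₒ − pₑ)/(1 − pₑ) = (0.72826 − 0.25402)/(1 − 0.25402) = 0.6357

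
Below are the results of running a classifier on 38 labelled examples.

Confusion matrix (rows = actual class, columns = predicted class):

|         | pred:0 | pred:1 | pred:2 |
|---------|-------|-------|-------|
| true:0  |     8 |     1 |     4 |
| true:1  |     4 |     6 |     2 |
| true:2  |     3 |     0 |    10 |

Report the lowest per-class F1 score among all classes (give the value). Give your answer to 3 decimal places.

Per-class F1 score (2·TP/(2·TP+FP+FN)):
  0: TP=8, FP=4+3=7, FN=1+4=5 → 16/28 = 0.5714
  1: TP=6, FP=1+0=1, FN=4+2=6 → 12/19 = 0.6316
  2: TP=10, FP=4+2=6, FN=3+0=3 → 20/29 = 0.6897
Lowest is class '0' with F1 score = 0.571.

0.571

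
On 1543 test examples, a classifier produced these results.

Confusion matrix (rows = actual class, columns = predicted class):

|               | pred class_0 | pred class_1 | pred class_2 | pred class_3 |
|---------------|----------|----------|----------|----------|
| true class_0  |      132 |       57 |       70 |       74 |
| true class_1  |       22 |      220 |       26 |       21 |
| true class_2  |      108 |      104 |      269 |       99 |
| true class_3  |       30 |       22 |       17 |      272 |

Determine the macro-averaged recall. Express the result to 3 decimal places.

0.605

Per-class recall (TP/(TP+FN)):
  class_0: TP=132, FN=57+70+74=201 → 132/333 = 0.3964
  class_1: TP=220, FN=22+26+21=69 → 220/289 = 0.7612
  class_2: TP=269, FN=108+104+99=311 → 269/580 = 0.4638
  class_3: TP=272, FN=30+22+17=69 → 272/341 = 0.7977
Macro-recall = mean = (0.3964 + 0.7612 + 0.4638 + 0.7977) / 4 = 0.605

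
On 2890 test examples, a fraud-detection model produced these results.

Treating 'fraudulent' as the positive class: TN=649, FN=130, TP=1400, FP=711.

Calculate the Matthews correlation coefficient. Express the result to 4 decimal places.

0.4412

MCC = (TP·TN − FP·FN) / √((TP+FP)(TP+FN)(TN+FP)(TN+FN))
Numerator = 1400·649 − 711·130 = 816170
Denominator = √(2111·1530·1360·779) = √3421811095200 = 1849813.8001
MCC = 816170 / 1849813.8001 = 0.4412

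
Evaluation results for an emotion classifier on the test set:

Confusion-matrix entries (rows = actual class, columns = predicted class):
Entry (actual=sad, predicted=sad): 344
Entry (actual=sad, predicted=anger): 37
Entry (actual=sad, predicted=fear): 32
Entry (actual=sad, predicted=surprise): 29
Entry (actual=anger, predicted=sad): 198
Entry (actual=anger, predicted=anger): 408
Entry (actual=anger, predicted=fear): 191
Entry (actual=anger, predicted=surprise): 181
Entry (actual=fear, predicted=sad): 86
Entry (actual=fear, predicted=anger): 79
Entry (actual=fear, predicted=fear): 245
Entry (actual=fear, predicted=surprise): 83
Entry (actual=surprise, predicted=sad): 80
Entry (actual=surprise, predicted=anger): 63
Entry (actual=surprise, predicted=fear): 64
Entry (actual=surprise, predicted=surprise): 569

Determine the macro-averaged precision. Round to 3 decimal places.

Per-class precision (TP/(TP+FP)):
  sad: TP=344, FP=198+86+80=364 → 344/708 = 0.4859
  anger: TP=408, FP=37+79+63=179 → 408/587 = 0.6951
  fear: TP=245, FP=32+191+64=287 → 245/532 = 0.4605
  surprise: TP=569, FP=29+181+83=293 → 569/862 = 0.6601
Macro-precision = mean = (0.4859 + 0.6951 + 0.4605 + 0.6601) / 4 = 0.575

0.575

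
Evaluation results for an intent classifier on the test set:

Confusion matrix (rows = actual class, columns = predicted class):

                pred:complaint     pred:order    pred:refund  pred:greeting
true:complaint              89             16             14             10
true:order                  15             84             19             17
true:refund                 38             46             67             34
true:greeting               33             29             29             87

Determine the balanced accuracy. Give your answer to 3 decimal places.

0.541

Balanced accuracy = mean of per-class recall.
  complaint: recall = 89/129 = 0.6899
  order: recall = 84/135 = 0.6222
  refund: recall = 67/185 = 0.3622
  greeting: recall = 87/178 = 0.4888
Mean = (0.6899 + 0.6222 + 0.3622 + 0.4888) / 4 = 0.541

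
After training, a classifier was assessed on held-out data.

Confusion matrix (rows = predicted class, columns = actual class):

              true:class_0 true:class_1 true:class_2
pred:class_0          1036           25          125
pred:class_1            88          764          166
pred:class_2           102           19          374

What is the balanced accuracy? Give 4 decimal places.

Balanced accuracy = mean of per-class recall.
  class_0: recall = 1036/1226 = 0.84502
  class_1: recall = 764/808 = 0.94554
  class_2: recall = 374/665 = 0.56241
Mean = (0.84502 + 0.94554 + 0.56241) / 3 = 0.7843

0.7843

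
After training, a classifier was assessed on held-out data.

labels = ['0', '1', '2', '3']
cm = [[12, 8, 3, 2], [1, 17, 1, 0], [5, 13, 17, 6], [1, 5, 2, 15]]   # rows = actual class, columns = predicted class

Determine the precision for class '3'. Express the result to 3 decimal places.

0.652

Treat '3' as positive and all other classes as negative.
precision = TP/(TP+FP).
3: TP=15, FP=2+0+6=8 → 15/23 = 0.6522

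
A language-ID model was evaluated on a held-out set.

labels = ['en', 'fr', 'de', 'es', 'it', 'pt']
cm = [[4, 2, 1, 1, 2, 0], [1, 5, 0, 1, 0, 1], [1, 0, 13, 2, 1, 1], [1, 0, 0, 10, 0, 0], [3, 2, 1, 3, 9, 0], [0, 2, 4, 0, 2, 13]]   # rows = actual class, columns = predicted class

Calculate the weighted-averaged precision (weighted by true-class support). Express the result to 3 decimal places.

Per-class precision (TP/(TP+FP)):
  en: TP=4, FP=1+1+1+3+0=6 → 4/10 = 0.4000
  fr: TP=5, FP=2+0+0+2+2=6 → 5/11 = 0.4545
  de: TP=13, FP=1+0+0+1+4=6 → 13/19 = 0.6842
  es: TP=10, FP=1+1+2+3+0=7 → 10/17 = 0.5882
  it: TP=9, FP=2+0+1+0+2=5 → 9/14 = 0.6429
  pt: TP=13, FP=0+1+1+0+0=2 → 13/15 = 0.8667
Weighted-precision = Σ (supportᵢ/N)·precisionᵢ with N=86: (10/86)·0.4000 + (8/86)·0.4545 + (18/86)·0.6842 + (11/86)·0.5882 + (18/86)·0.6429 + (21/86)·0.8667 = 0.653

0.653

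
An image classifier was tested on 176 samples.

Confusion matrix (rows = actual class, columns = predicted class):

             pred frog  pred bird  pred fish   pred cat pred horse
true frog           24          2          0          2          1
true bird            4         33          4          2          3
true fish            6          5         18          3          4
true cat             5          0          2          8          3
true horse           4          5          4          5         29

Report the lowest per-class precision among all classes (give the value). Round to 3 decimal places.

0.400

Per-class precision (TP/(TP+FP)):
  frog: TP=24, FP=4+6+5+4=19 → 24/43 = 0.5581
  bird: TP=33, FP=2+5+0+5=12 → 33/45 = 0.7333
  fish: TP=18, FP=0+4+2+4=10 → 18/28 = 0.6429
  cat: TP=8, FP=2+2+3+5=12 → 8/20 = 0.4000
  horse: TP=29, FP=1+3+4+3=11 → 29/40 = 0.7250
Lowest is class 'cat' with precision = 0.400.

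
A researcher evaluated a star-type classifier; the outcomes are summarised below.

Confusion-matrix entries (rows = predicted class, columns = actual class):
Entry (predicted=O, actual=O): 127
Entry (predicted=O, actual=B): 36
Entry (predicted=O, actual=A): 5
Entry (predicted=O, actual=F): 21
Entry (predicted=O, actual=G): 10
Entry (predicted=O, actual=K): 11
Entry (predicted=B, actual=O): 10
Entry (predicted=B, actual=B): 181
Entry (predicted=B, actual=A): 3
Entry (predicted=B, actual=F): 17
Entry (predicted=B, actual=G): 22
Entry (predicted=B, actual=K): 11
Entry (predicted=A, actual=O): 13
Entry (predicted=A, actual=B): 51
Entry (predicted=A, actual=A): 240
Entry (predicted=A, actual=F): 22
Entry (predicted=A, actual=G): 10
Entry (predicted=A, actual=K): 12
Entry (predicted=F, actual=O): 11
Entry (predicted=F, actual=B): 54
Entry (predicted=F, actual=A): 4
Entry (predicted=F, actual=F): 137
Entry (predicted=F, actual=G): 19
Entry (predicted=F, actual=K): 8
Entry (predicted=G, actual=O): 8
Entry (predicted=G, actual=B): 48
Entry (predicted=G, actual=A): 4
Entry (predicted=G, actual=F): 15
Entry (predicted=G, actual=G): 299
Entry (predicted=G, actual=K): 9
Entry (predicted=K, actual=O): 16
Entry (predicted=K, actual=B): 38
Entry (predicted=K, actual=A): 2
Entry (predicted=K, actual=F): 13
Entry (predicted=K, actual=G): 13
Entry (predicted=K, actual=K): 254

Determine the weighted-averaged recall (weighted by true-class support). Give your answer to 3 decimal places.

0.706

Per-class recall (TP/(TP+FN)):
  O: TP=127, FN=10+13+11+8+16=58 → 127/185 = 0.6865
  B: TP=181, FN=36+51+54+48+38=227 → 181/408 = 0.4436
  A: TP=240, FN=5+3+4+4+2=18 → 240/258 = 0.9302
  F: TP=137, FN=21+17+22+15+13=88 → 137/225 = 0.6089
  G: TP=299, FN=10+22+10+19+13=74 → 299/373 = 0.8016
  K: TP=254, FN=11+11+12+8+9=51 → 254/305 = 0.8328
Weighted-recall = Σ (supportᵢ/N)·recallᵢ with N=1754: (185/1754)·0.6865 + (408/1754)·0.4436 + (258/1754)·0.9302 + (225/1754)·0.6089 + (373/1754)·0.8016 + (305/1754)·0.8328 = 0.706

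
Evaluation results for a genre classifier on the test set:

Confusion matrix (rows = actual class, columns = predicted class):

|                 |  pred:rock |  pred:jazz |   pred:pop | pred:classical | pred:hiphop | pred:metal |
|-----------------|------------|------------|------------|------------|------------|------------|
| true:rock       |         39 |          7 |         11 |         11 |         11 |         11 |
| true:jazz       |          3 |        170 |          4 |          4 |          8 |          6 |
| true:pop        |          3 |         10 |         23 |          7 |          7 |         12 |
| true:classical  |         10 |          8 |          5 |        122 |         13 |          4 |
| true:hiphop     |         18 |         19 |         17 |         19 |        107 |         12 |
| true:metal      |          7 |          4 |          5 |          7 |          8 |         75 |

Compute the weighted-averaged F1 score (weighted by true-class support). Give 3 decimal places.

Per-class F1 score (2·TP/(2·TP+FP+FN)):
  rock: TP=39, FP=3+3+10+18+7=41, FN=7+11+11+11+11=51 → 78/170 = 0.4588
  jazz: TP=170, FP=7+10+8+19+4=48, FN=3+4+4+8+6=25 → 340/413 = 0.8232
  pop: TP=23, FP=11+4+5+17+5=42, FN=3+10+7+7+12=39 → 46/127 = 0.3622
  classical: TP=122, FP=11+4+7+19+7=48, FN=10+8+5+13+4=40 → 244/332 = 0.7349
  hiphop: TP=107, FP=11+8+7+13+8=47, FN=18+19+17+19+12=85 → 214/346 = 0.6185
  metal: TP=75, FP=11+6+12+4+12=45, FN=7+4+5+7+8=31 → 150/226 = 0.6637
Weighted-F1 score = Σ (supportᵢ/N)·F1 scoreᵢ with N=807: (90/807)·0.4588 + (195/807)·0.8232 + (62/807)·0.3622 + (162/807)·0.7349 + (192/807)·0.6185 + (106/807)·0.6637 = 0.660

0.660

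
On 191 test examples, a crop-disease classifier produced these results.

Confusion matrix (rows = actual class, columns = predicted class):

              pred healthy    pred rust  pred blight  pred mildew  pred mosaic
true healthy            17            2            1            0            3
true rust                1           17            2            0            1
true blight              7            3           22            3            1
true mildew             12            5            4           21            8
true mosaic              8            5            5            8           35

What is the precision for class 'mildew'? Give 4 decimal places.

One-vs-rest for 'mildew': TP = diagonal; FP = other classes predicted 'mildew'; FN = 'mildew' predicted as other.
precision = TP/(TP+FP).
mildew: TP=21, FP=0+0+3+8=11 → 21/32 = 0.65625

0.6563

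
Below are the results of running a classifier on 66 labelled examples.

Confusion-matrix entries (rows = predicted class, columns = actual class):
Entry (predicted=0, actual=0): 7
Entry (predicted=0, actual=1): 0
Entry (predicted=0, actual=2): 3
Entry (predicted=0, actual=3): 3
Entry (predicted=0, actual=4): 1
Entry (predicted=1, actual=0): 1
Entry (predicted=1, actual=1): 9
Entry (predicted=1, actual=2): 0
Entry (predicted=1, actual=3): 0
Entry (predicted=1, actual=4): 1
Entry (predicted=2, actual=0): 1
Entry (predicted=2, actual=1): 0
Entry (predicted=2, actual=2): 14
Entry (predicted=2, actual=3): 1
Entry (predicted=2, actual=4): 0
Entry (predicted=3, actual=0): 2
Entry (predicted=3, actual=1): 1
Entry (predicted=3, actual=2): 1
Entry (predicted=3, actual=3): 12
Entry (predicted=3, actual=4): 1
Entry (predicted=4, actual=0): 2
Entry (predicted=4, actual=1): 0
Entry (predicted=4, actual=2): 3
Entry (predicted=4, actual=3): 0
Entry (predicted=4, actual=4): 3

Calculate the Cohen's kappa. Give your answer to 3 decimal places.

0.593

Observed agreement pₒ = trace/N = 45/66 = 0.6818
Expected agreement pₑ = Σ (rowᵢ·colᵢ)/N² = (13·14 + 10·11 + 21·16 + 16·17 + 6·8)/66² = 0.2176
κ = (pₒ − pₑ)/(1 − pₑ) = (0.6818 − 0.2176)/(1 − 0.2176) = 0.593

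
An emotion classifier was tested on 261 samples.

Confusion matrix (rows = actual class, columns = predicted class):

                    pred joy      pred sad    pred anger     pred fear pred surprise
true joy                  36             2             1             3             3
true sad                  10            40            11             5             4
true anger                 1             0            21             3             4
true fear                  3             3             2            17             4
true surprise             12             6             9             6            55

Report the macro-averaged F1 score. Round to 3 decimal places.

Per-class F1 score (2·TP/(2·TP+FP+FN)):
  joy: TP=36, FP=10+1+3+12=26, FN=2+1+3+3=9 → 72/107 = 0.6729
  sad: TP=40, FP=2+0+3+6=11, FN=10+11+5+4=30 → 80/121 = 0.6612
  anger: TP=21, FP=1+11+2+9=23, FN=1+0+3+4=8 → 42/73 = 0.5753
  fear: TP=17, FP=3+5+3+6=17, FN=3+3+2+4=12 → 34/63 = 0.5397
  surprise: TP=55, FP=3+4+4+4=15, FN=12+6+9+6=33 → 110/158 = 0.6962
Macro-F1 score = mean = (0.6729 + 0.6612 + 0.5753 + 0.5397 + 0.6962) / 5 = 0.629

0.629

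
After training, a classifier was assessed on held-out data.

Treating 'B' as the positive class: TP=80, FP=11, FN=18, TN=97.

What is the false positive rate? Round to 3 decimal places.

FPR = FP/(FP+TN) = 11/(11+97) = 0.102

0.102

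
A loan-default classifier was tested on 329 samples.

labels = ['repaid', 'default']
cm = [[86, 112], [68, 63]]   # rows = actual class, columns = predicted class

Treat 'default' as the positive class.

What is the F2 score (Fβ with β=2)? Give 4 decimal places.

Fβ = (1+β²)·TP / ((1+β²)·TP + β²·FN + FP), with β²=4
= 5·63 / (5·63 + 4·68 + 112) = 0.4506

0.4506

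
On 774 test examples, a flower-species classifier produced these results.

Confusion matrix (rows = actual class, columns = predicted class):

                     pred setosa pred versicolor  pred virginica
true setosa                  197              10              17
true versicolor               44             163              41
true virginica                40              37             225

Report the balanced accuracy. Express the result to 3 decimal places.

Balanced accuracy = mean of per-class recall.
  setosa: recall = 197/224 = 0.8795
  versicolor: recall = 163/248 = 0.6573
  virginica: recall = 225/302 = 0.7450
Mean = (0.8795 + 0.6573 + 0.7450) / 3 = 0.761

0.761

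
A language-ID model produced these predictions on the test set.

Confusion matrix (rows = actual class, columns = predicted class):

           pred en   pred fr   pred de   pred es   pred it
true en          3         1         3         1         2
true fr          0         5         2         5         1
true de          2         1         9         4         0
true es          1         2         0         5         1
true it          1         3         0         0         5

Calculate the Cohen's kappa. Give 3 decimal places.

Observed agreement pₒ = trace/N = 27/57 = 0.4737
Expected agreement pₑ = Σ (rowᵢ·colᵢ)/N² = (10·7 + 13·12 + 16·14 + 9·15 + 9·9)/57² = 0.2050
κ = (pₒ − pₑ)/(1 − pₑ) = (0.4737 − 0.2050)/(1 − 0.2050) = 0.338

0.338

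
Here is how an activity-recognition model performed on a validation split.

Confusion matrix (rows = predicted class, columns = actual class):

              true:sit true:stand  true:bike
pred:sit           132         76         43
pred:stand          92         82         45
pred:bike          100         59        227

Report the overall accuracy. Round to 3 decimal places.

Accuracy = trace / total = (132+82+227=441) / 856 = 441/856 = 0.515

0.515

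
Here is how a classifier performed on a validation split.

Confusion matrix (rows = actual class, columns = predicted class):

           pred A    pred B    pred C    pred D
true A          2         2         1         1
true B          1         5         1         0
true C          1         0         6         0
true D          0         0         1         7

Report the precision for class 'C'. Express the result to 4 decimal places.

0.6667

Take TP from the diagonal, FP from the rest of the 'C' prediction marginal, FN from the rest of the 'C' actual marginal.
precision = TP/(TP+FP).
C: TP=6, FP=1+1+1=3 → 6/9 = 0.66667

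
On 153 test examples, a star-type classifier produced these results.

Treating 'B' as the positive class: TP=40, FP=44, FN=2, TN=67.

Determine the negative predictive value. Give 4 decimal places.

NPV = TN/(TN+FN) = 67/(67+2) = 0.9710

0.9710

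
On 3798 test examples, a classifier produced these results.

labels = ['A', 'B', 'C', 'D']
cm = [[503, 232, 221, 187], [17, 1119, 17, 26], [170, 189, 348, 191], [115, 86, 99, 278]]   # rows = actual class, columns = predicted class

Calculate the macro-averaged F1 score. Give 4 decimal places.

Per-class F1 score (2·TP/(2·TP+FP+FN)):
  A: TP=503, FP=17+170+115=302, FN=232+221+187=640 → 1006/1948 = 0.51643
  B: TP=1119, FP=232+189+86=507, FN=17+17+26=60 → 2238/2805 = 0.79786
  C: TP=348, FP=221+17+99=337, FN=170+189+191=550 → 696/1583 = 0.43967
  D: TP=278, FP=187+26+191=404, FN=115+86+99=300 → 556/1260 = 0.44127
Macro-F1 score = mean = (0.51643 + 0.79786 + 0.43967 + 0.44127) / 4 = 0.5488

0.5488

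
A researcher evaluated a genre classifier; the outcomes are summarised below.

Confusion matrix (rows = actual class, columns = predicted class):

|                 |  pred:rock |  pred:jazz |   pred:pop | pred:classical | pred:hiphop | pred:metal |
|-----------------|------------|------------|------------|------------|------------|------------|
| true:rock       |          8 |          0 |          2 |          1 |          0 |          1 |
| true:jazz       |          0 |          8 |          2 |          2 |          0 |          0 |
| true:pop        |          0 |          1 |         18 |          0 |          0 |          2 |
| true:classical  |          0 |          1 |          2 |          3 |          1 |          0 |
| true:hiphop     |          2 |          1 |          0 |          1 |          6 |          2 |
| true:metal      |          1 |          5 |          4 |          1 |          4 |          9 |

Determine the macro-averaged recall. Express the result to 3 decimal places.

Per-class recall (TP/(TP+FN)):
  rock: TP=8, FN=0+2+1+0+1=4 → 8/12 = 0.6667
  jazz: TP=8, FN=0+2+2+0+0=4 → 8/12 = 0.6667
  pop: TP=18, FN=0+1+0+0+2=3 → 18/21 = 0.8571
  classical: TP=3, FN=0+1+2+1+0=4 → 3/7 = 0.4286
  hiphop: TP=6, FN=2+1+0+1+2=6 → 6/12 = 0.5000
  metal: TP=9, FN=1+5+4+1+4=15 → 9/24 = 0.3750
Macro-recall = mean = (0.6667 + 0.6667 + 0.8571 + 0.4286 + 0.5000 + 0.3750) / 6 = 0.582

0.582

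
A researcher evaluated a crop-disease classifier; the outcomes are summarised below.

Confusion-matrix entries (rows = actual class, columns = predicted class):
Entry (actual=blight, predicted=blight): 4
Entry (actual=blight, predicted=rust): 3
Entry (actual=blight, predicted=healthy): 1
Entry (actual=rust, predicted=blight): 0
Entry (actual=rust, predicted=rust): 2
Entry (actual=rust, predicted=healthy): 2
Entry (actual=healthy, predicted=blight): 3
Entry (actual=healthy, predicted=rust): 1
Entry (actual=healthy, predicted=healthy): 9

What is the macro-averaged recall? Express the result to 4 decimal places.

0.5641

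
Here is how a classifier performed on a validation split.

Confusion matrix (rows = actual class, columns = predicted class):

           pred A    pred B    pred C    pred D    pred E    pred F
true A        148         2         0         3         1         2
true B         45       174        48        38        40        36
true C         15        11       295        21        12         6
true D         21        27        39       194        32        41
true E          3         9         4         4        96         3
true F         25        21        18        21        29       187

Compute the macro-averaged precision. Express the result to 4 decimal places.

Per-class precision (TP/(TP+FP)):
  A: TP=148, FP=45+15+21+3+25=109 → 148/257 = 0.57588
  B: TP=174, FP=2+11+27+9+21=70 → 174/244 = 0.71311
  C: TP=295, FP=0+48+39+4+18=109 → 295/404 = 0.73020
  D: TP=194, FP=3+38+21+4+21=87 → 194/281 = 0.69039
  E: TP=96, FP=1+40+12+32+29=114 → 96/210 = 0.45714
  F: TP=187, FP=2+36+6+41+3=88 → 187/275 = 0.68000
Macro-precision = mean = (0.57588 + 0.71311 + 0.73020 + 0.69039 + 0.45714 + 0.68000) / 6 = 0.6411

0.6411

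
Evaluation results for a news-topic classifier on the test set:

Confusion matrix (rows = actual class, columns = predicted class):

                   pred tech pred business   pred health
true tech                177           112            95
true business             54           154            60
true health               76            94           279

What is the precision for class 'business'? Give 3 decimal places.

One-vs-rest for 'business': TP = diagonal; FP = other classes predicted 'business'; FN = 'business' predicted as other.
precision = TP/(TP+FP).
business: TP=154, FP=112+94=206 → 154/360 = 0.4278

0.428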